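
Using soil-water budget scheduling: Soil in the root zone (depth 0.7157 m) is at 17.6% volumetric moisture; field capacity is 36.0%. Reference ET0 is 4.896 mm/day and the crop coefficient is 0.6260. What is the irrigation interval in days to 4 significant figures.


Approach: apply soil-water budget scheduling, SMD = (FC-theta)/100*depth*1000; ETc = ET0*Kc; interval = SMD/ETc.
Step 1 — soil moisture deficit:
  SMD = (36.0 - 17.6)/100 * 0.7157 * 1000 = 131.689 mm
Step 2 — daily crop ET (ETc = ET0*Kc):
  ETc = 4.896 * 0.6260 = 3.06490 mm/day
Step 3 — irrigation interval (SMD/ETc):
  interval = 131.689 / 3.06490 = 42.97 days
Therefore the irrigation interval = 42.97 days.


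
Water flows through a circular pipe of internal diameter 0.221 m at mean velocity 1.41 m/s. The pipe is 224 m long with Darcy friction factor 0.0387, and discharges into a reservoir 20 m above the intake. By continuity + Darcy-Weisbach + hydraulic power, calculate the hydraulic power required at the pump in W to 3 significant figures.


Approach: apply continuity + Darcy-Weisbach + hydraulic power, Q = A*v; hf = f*(L/D)*(v^2/(2g)); H = static + hf; P = rho*g*Q*H.
Step 1 — flow rate (continuity, Q = A*v):
  A = pi*(0.221/2)^2 = 0.038360 m^2
  Q = 0.038360 * 1.41 = 0.054087 m^3/s
Step 2 — friction head loss (Darcy-Weisbach):
  hf = 0.0387 * (224/0.221) * (1.41^2 / (2*9.81))
  hf = 3.9747 m
Step 3 — total head: H = 20 + 3.9747 = 23.975 m
Step 4 — hydraulic power (P = rho*g*Q*H):
  P = 1000 * 9.81 * 0.054087 * 23.975 = 12700 W
Therefore the hydraulic power required at the pump = 12700 W.


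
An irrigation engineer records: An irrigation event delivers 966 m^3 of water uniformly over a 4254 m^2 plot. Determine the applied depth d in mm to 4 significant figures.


Approach: apply depth from volume over area, d = (V/A)*1000.
d = (966 / 4254) * 1000 = 227.1 mm
Therefore the applied depth d = 227.1 mm.


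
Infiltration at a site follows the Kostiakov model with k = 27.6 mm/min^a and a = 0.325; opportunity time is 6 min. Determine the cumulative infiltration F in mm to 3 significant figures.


Approach: apply the Kostiakov infiltration equation, F = k*t^a.
F = 27.6 * 6^0.325 = 49.4 mm
Therefore the cumulative infiltration F = 49.4 mm.


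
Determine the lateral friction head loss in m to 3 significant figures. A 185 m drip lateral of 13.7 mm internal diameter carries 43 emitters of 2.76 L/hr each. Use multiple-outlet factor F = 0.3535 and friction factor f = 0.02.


Approach: apply Darcy-Weisbach with the multiple-outlet F-factor, Q = n*q/(3600*1000) m^3/s; v = Q/A; hf = F*f*(L/D)*(v^2/(2g)).
Q = 43*2.76/(3600*1000) = 3.2967e-05 m^3/s
A = pi*(13.7e-3/2)^2 = 1.4741e-04 m^2, so v = Q/A = 0.22364 m/s
hf = 0.3535*0.02*(185/0.0137)*(0.22364^2/(2*9.81)) = 0.243 m
Therefore the lateral friction head loss = 0.243 m.


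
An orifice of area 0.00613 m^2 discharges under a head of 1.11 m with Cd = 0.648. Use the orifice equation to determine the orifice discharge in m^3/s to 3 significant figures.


Approach: apply the orifice equation, Q = Cd*A*sqrt(2*g*h).
Q = 0.648 * 0.00613 * sqrt(2*9.81*1.11) = 0.0185 m^3/s
Therefore the orifice discharge = 0.0185 m^3/s.


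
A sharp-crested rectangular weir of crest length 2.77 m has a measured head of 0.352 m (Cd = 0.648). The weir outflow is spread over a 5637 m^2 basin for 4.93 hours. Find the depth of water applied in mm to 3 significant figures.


Approach: apply the rectangular weir equation with a volume-to-depth conversion, Q = (2/3)*Cd*L*sqrt(2g)*H^1.5; d = Q*t/A * 1000.
Step 1 — weir discharge:
  Q = (2/3)*0.648*2.77*sqrt(2*9.81)*0.352^1.5 = 1.1069 m^3/s
Step 2 — volume: V = 1.1069 * 4.93*3600 = 19646 m^3
Step 3 — depth: d = V/A * 1000 = 19646/5637 * 1000 = 3490 mm
Therefore the depth of water applied = 3490 mm.


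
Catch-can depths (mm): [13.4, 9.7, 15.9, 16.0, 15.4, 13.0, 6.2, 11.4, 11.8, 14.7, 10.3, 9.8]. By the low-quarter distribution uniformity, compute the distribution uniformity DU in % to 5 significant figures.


Approach: apply the low-quarter distribution uniformity, DU = (mean of lowest quarter of readings / overall mean)*100.
sorted lowest 3 of 12: [6.2, 9.7, 9.8] -> mean = 8.566667 mm
overall mean = 12.30000 mm
DU = (8.566667/12.30000)*100 = 69.648 %
Therefore the distribution uniformity DU = 69.648 %.


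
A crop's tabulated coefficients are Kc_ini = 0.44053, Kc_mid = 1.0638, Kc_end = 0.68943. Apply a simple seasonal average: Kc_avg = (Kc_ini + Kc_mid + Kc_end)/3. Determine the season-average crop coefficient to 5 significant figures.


Kc_avg = (0.44053 + 1.0638 + 0.68943)/3 = 0.73125
Therefore the season-average crop coefficient = 0.73125.


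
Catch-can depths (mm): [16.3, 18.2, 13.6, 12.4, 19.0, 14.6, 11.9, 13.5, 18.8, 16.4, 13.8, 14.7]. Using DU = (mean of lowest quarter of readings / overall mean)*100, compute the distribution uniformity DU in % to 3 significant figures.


sorted lowest 3 of 12: [11.9, 12.4, 13.5] -> mean = 12.600 mm
overall mean = 15.267 mm
DU = (12.600/15.267)*100 = 82.5 %
Therefore the distribution uniformity DU = 82.5 %.


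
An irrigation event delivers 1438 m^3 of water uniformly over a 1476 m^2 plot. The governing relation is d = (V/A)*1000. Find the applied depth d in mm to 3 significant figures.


d = (1438 / 1476) * 1000 = 974 mm
Therefore the applied depth d = 974 mm.


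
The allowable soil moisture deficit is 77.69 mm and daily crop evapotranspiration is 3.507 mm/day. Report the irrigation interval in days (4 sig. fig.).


Approach: apply the irrigation interval relation, interval = SMD / ETc.
interval = 77.69 / 3.507 = 22.15 days
Therefore the irrigation interval = 22.15 days.


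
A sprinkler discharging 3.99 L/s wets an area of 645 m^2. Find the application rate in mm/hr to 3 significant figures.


Approach: apply the application rate relation, rate = (Q/A)*3600.
rate = (3.99 / 645) * 3600 = 22.3 mm/hr
Therefore the application rate = 22.3 mm/hr.


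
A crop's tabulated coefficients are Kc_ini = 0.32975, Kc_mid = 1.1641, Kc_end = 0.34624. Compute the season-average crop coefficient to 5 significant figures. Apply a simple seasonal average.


Approach: apply a simple seasonal average, Kc_avg = (Kc_ini + Kc_mid + Kc_end)/3.
Kc_avg = (0.32975 + 1.1641 + 0.34624)/3 = 0.61336
Therefore the season-average crop coefficient = 0.61336.


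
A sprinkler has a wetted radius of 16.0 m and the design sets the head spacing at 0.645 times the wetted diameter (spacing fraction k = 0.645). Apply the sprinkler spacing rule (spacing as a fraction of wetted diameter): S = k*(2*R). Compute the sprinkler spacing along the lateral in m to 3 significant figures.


S = 0.645 * (2 * 16.0) = 20.6 m
Therefore the sprinkler spacing along the lateral = 20.6 m.


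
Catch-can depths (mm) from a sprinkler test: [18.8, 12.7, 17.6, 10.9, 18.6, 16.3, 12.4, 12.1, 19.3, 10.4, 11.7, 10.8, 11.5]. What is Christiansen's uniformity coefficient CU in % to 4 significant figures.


Approach: apply Christiansen's uniformity coefficient, CU = (1 - mean_abs_deviation/mean)*100.
mean = 14.0846 mm
mean |d_i - mean| = 3.10414 mm
CU = (1 - 3.10414/14.0846)*100 = 77.96 %
Therefore Christiansen's uniformity coefficient CU = 77.96 %.


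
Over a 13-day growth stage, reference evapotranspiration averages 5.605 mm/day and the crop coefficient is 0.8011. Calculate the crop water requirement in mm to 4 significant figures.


Approach: apply the crop water requirement relation, CWR = ET0 * Kc * days.
CWR = 5.605 * 0.8011 * 13 = 58.37 mm
Therefore the crop water requirement = 58.37 mm.


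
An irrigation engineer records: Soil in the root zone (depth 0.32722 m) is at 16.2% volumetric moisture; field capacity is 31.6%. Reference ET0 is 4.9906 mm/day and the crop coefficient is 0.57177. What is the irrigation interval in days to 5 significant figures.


Approach: apply soil-water budget scheduling, SMD = (FC-theta)/100*depth*1000; ETc = ET0*Kc; interval = SMD/ETc.
Step 1 — soil moisture deficit:
  SMD = (31.6 - 16.2)/100 * 0.32722 * 1000 = 50.39188 mm
Step 2 — daily crop ET (ETc = ET0*Kc):
  ETc = 4.9906 * 0.57177 = 2.853475 mm/day
Step 3 — irrigation interval (SMD/ETc):
  interval = 50.39188 / 2.853475 = 17.660 days
Therefore the irrigation interval = 17.660 days.


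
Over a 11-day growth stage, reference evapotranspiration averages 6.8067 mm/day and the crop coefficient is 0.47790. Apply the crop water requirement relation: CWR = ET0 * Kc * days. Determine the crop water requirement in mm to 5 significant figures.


CWR = 6.8067 * 0.47790 * 11 = 35.782 mm
Therefore the crop water requirement = 35.782 mm.


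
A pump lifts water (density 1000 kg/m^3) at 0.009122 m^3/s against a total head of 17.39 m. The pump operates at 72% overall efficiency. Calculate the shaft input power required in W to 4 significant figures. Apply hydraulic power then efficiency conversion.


Approach: apply hydraulic power then efficiency conversion, P = rho*g*Q*H; P_in = P/eta.
Step 1 — hydraulic power (P = rho*g*Q*H):
  P = 1000 * 9.81 * 0.009122 * 17.39 = 1556.18 W
Step 2 — input power: P_in = P/eta = 1556.18 / 0.72 = 2161 W
Therefore the shaft input power required = 2161 W.


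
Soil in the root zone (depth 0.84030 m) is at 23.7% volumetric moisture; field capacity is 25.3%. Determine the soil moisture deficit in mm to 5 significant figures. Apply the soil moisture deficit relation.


Approach: apply the soil moisture deficit relation, SMD = (FC - theta)/100 * depth * 1000.
SMD = (25.3 - 23.7)/100 * 0.84030 * 1000 = 13.445 mm
Therefore the soil moisture deficit = 13.445 mm.


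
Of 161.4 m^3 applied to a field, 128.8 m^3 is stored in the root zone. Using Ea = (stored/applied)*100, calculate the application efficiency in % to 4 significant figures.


Ea = (128.8/161.4)*100 = 79.80 %
Therefore the application efficiency = 79.80 %.


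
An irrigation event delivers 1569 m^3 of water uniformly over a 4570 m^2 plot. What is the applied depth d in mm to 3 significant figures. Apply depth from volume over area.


Approach: apply depth from volume over area, d = (V/A)*1000.
d = (1569 / 4570) * 1000 = 343 mm
Therefore the applied depth d = 343 mm.


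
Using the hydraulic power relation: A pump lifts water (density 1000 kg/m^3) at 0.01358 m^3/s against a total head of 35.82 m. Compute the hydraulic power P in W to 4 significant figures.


Approach: apply the hydraulic power relation, P = rho*g*Q*H.
P = 1000 * 9.81 * 0.01358 * 35.82 = 4772 W
Therefore the hydraulic power P = 4772 W.


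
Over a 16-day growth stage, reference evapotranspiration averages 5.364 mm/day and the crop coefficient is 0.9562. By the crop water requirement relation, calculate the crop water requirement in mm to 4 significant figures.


Approach: apply the crop water requirement relation, CWR = ET0 * Kc * days.
CWR = 5.364 * 0.9562 * 16 = 82.06 mm
Therefore the crop water requirement = 82.06 mm.


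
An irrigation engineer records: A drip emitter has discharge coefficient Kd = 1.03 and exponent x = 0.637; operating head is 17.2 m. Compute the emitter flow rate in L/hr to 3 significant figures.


Approach: apply the emitter characteristic equation, q = Kd * h^x.
q = 1.03 * 17.2^0.637 = 6.31 L/hr
Therefore the emitter flow rate = 6.31 L/hr.


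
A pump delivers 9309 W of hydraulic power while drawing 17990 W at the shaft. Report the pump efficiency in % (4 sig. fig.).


Approach: apply the efficiency ratio, eta = (P_out/P_in)*100.
eta = (9309 / 17990) * 100 = 51.75 %
Therefore the pump efficiency = 51.75 %.


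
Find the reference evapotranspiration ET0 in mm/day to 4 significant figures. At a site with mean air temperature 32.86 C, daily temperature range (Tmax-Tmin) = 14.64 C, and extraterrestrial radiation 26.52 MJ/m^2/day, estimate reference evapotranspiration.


Approach: apply the Hargreaves-Samani method, ET0 = 0.0023*(Tmean+17.8)*sqrt(Tmax-Tmin)*0.408*Ra.
ET0 = 0.0023*(32.86+17.8)*sqrt(14.64)*0.408*26.52 = 4.824 mm/day
Therefore the reference evapotranspiration ET0 = 4.824 mm/day.


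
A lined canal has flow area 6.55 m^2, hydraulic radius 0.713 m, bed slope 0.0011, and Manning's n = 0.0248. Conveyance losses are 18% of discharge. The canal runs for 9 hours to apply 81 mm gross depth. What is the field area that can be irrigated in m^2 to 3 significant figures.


Approach: apply Manning's equation with a conveyance and depth budget, Q = (1/n)*A*R^(2/3)*S^(1/2); Q_field = Q*(1-loss); Area = Q_field*t/(d/1000).
Step 1 — canal discharge (Manning's equation):
  Q = (1/0.0248) * 6.55 * 0.713^(2/3) * 0.0011^(1/2) = 6.9911 m^3/s
Step 2 — delivered flow: Q_field = 6.9911*(1 - 18/100) = 5.7327 m^3/s
Step 3 — volume delivered: V = 5.7327 * 9*3600 = 185740 m^3
Step 4 — area served: A = V / (depth/1000) = 185740 / 0.081 = 2290000 m^2
Therefore the field area that can be irrigated = 2290000 m^2.


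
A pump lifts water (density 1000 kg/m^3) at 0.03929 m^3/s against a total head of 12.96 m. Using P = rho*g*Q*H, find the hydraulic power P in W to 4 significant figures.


P = 1000 * 9.81 * 0.03929 * 12.96 = 4995 W
Therefore the hydraulic power P = 4995 W.


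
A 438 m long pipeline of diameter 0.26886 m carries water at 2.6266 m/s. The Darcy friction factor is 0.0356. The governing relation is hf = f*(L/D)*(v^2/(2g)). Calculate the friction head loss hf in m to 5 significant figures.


hf = 0.0356 * (438/0.26886) * (2.6266^2 / (2*9.81))
hf = 20.393 m
Therefore the friction head loss hf = 20.393 m.


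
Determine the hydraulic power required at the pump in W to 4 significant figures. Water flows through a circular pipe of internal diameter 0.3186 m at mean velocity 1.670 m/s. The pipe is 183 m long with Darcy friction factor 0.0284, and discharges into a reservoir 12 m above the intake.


Approach: apply continuity + Darcy-Weisbach + hydraulic power, Q = A*v; hf = f*(L/D)*(v^2/(2g)); H = static + hf; P = rho*g*Q*H.
Step 1 — flow rate (continuity, Q = A*v):
  A = pi*(0.3186/2)^2 = 0.0797226 m^2
  Q = 0.0797226 * 1.670 = 0.133137 m^3/s
Step 2 — friction head loss (Darcy-Weisbach):
  hf = 0.0284 * (183/0.3186) * (1.670^2 / (2*9.81))
  hf = 2.31877 m
Step 3 — total head: H = 12 + 2.31877 = 14.3188 m
Step 4 — hydraulic power (P = rho*g*Q*H):
  P = 1000 * 9.81 * 0.133137 * 14.3188 = 18700 W
Therefore the hydraulic power required at the pump = 18700 W.


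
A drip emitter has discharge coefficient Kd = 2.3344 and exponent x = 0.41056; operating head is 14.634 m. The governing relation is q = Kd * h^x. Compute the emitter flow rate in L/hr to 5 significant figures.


q = 2.3344 * 14.634^0.41056 = 7.0247 L/hr
Therefore the emitter flow rate = 7.0247 L/hr.


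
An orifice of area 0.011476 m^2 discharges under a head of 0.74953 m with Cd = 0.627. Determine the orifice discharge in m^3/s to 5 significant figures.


Approach: apply the orifice equation, Q = Cd*A*sqrt(2*g*h).
Q = 0.627 * 0.011476 * sqrt(2*9.81*0.74953) = 0.027593 m^3/s
Therefore the orifice discharge = 0.027593 m^3/s.


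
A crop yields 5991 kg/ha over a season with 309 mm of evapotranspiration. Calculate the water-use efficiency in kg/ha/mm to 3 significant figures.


Approach: apply the water-use efficiency ratio, WUE = yield/ET.
WUE = 5991 / 309 = 19.4 kg/ha/mm
Therefore the water-use efficiency = 19.4 kg/ha/mm.


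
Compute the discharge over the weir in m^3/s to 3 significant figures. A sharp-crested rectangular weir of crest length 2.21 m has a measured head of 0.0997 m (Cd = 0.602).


Approach: apply the rectangular weir equation, Q = (2/3)*Cd*L*sqrt(2g)*H^1.5.
Q = (2/3)*0.602*2.21*sqrt(2*9.81)*0.0997^1.5 = 0.124 m^3/s
Therefore the discharge over the weir = 0.124 m^3/s.


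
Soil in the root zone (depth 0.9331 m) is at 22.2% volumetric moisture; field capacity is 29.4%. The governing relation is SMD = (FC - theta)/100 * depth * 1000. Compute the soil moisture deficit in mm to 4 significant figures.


SMD = (29.4 - 22.2)/100 * 0.9331 * 1000 = 67.18 mm
Therefore the soil moisture deficit = 67.18 mm.


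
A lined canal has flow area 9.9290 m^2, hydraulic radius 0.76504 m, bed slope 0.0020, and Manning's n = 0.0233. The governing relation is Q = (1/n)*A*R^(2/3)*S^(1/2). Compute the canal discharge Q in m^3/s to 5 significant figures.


Q = (1/0.0233) * 9.9290 * 0.76504^(2/3) * 0.0020^(1/2) = 15.941 m^3/s
Therefore the canal discharge Q = 15.941 m^3/s.


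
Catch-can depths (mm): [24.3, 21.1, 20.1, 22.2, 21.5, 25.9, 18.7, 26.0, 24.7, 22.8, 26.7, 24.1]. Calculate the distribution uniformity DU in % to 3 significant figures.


Approach: apply the low-quarter distribution uniformity, DU = (mean of lowest quarter of readings / overall mean)*100.
sorted lowest 3 of 12: [18.7, 20.1, 21.1] -> mean = 19.967 mm
overall mean = 23.175 mm
DU = (19.967/23.175)*100 = 86.2 %
Therefore the distribution uniformity DU = 86.2 %.


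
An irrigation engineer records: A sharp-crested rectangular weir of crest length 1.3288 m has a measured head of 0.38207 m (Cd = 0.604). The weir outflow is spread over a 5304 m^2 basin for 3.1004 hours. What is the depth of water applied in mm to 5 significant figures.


Approach: apply the rectangular weir equation with a volume-to-depth conversion, Q = (2/3)*Cd*L*sqrt(2g)*H^1.5; d = Q*t/A * 1000.
Step 1 — weir discharge:
  Q = (2/3)*0.604*1.3288*sqrt(2*9.81)*0.38207^1.5 = 0.5597179 m^3/s
Step 2 — volume: V = 0.5597179 * 3.1004*3600 = 6247.258 m^3
Step 3 — depth: d = V/A * 1000 = 6247.258/5304 * 1000 = 1177.8 mm
Therefore the depth of water applied = 1177.8 mm.


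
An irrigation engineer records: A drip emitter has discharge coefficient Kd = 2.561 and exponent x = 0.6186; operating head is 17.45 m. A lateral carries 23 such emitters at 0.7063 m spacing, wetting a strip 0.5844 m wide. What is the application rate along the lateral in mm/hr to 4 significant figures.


Approach: apply the emitter equation with a lateral mass balance, q = Kd*h^x; Q = n*q; rate = Q/(n*spacing*width).
Step 1 — single emitter flow (q = Kd*h^x):
  q = 2.561 * 17.45^0.6186 = 15.0170 L/hr
Step 2 — total lateral flow: Q = 23 * 15.0170 = 345.392 L/hr
Step 3 — wetted area: A = 23 * 0.7063 * 0.5844 = 9.49352 m^2
Step 4 — application rate: Q/A = 345.392/9.49352 = 36.38 mm/hr
Therefore the application rate along the lateral = 36.38 mm/hr.


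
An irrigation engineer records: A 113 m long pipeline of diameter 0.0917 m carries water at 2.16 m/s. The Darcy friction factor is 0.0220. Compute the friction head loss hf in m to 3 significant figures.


Approach: apply the Darcy-Weisbach equation, hf = f*(L/D)*(v^2/(2g)).
hf = 0.0220 * (113/0.0917) * (2.16^2 / (2*9.81))
hf = 6.45 m
Therefore the friction head loss hf = 6.45 m.


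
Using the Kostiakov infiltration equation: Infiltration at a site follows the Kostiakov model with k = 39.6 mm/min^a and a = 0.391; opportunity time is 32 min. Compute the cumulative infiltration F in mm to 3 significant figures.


Approach: apply the Kostiakov infiltration equation, F = k*t^a.
F = 39.6 * 32^0.391 = 154 mm
Therefore the cumulative infiltration F = 154 mm.


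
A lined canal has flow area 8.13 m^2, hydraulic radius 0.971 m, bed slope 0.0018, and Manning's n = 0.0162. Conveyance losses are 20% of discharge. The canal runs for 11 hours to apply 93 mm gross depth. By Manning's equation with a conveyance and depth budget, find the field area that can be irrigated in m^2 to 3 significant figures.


Approach: apply Manning's equation with a conveyance and depth budget, Q = (1/n)*A*R^(2/3)*S^(1/2); Q_field = Q*(1-loss); Area = Q_field*t/(d/1000).
Step 1 — canal discharge (Manning's equation):
  Q = (1/0.0162) * 8.13 * 0.971^(2/3) * 0.0018^(1/2) = 20.878 m^3/s
Step 2 — delivered flow: Q_field = 20.878*(1 - 20/100) = 16.702 m^3/s
Step 3 — volume delivered: V = 16.702 * 11*3600 = 661420 m^3
Step 4 — area served: A = V / (depth/1000) = 661420 / 0.093 = 7110000 m^2
Therefore the field area that can be irrigated = 7110000 m^2.


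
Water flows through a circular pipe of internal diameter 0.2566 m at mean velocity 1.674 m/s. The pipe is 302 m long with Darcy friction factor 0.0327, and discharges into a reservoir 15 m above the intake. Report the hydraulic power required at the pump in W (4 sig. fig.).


Approach: apply continuity + Darcy-Weisbach + hydraulic power, Q = A*v; hf = f*(L/D)*(v^2/(2g)); H = static + hf; P = rho*g*Q*H.
Step 1 — flow rate (continuity, Q = A*v):
  A = pi*(0.2566/2)^2 = 0.0517134 m^2
  Q = 0.0517134 * 1.674 = 0.0865683 m^3/s
Step 2 — friction head loss (Darcy-Weisbach):
  hf = 0.0327 * (302/0.2566) * (1.674^2 / (2*9.81))
  hf = 5.49680 m
Step 3 — total head: H = 15 + 5.49680 = 20.4968 m
Step 4 — hydraulic power (P = rho*g*Q*H):
  P = 1000 * 9.81 * 0.0865683 * 20.4968 = 17410 W
Therefore the hydraulic power required at the pump = 17410 W.


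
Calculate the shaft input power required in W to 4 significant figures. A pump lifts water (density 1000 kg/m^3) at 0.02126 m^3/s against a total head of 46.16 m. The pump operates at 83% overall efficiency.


Approach: apply hydraulic power then efficiency conversion, P = rho*g*Q*H; P_in = P/eta.
Step 1 — hydraulic power (P = rho*g*Q*H):
  P = 1000 * 9.81 * 0.02126 * 46.16 = 9627.16 W
Step 2 — input power: P_in = P/eta = 9627.16 / 0.83 = 11600 W
Therefore the shaft input power required = 11600 W.


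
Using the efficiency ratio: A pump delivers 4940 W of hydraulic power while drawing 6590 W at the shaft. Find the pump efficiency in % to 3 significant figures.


Approach: apply the efficiency ratio, eta = (P_out/P_in)*100.
eta = (4940 / 6590) * 100 = 75.0 %
Therefore the pump efficiency = 75.0 %.


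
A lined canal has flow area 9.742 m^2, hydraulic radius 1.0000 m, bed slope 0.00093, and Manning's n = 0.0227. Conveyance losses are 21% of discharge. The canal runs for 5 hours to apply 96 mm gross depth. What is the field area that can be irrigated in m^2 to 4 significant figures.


Approach: apply Manning's equation with a conveyance and depth budget, Q = (1/n)*A*R^(2/3)*S^(1/2); Q_field = Q*(1-loss); Area = Q_field*t/(d/1000).
Step 1 — canal discharge (Manning's equation):
  Q = (1/0.0227) * 9.742 * 1.0000^(2/3) * 0.00093^(1/2) = 13.0877 m^3/s
Step 2 — delivered flow: Q_field = 13.0877*(1 - 21/100) = 10.3393 m^3/s
Step 3 — volume delivered: V = 10.3393 * 5*3600 = 186107 m^3
Step 4 — area served: A = V / (depth/1000) = 186107 / 0.096 = 1939000 m^2
Therefore the field area that can be irrigated = 1939000 m^2.


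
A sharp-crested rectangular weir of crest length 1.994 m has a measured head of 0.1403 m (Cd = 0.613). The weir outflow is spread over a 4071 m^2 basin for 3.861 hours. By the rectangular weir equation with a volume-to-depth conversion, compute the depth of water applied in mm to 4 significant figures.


Approach: apply the rectangular weir equation with a volume-to-depth conversion, Q = (2/3)*Cd*L*sqrt(2g)*H^1.5; d = Q*t/A * 1000.
Step 1 — weir discharge:
  Q = (2/3)*0.613*1.994*sqrt(2*9.81)*0.1403^1.5 = 0.189684 m^3/s
Step 2 — volume: V = 0.189684 * 3.861*3600 = 2636.53 m^3
Step 3 — depth: d = V/A * 1000 = 2636.53/4071 * 1000 = 647.6 mm
Therefore the depth of water applied = 647.6 mm.


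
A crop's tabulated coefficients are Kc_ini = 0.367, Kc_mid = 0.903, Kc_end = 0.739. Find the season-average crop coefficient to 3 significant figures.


Approach: apply a simple seasonal average, Kc_avg = (Kc_ini + Kc_mid + Kc_end)/3.
Kc_avg = (0.367 + 0.903 + 0.739)/3 = 0.670
Therefore the season-average crop coefficient = 0.670.


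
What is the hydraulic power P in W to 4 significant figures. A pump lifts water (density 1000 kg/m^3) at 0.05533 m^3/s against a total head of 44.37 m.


Approach: apply the hydraulic power relation, P = rho*g*Q*H.
P = 1000 * 9.81 * 0.05533 * 44.37 = 24080 W
Therefore the hydraulic power P = 24080 W.


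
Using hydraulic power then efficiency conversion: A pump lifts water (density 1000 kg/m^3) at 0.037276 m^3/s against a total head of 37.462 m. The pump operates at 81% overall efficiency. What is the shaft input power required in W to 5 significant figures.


Approach: apply hydraulic power then efficiency conversion, P = rho*g*Q*H; P_in = P/eta.
Step 1 — hydraulic power (P = rho*g*Q*H):
  P = 1000 * 9.81 * 0.037276 * 37.462 = 13699.01 W
Step 2 — input power: P_in = P/eta = 13699.01 / 0.81 = 16912 W
Therefore the shaft input power required = 16912 W.


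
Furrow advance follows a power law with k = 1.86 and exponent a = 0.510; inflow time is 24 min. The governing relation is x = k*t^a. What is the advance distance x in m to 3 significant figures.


x = 1.86 * 24^0.510 = 9.41 m
Therefore the advance distance x = 9.41 m.


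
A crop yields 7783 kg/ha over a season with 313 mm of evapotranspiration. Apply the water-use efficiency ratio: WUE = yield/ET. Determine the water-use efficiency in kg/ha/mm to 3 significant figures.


WUE = 7783 / 313 = 24.9 kg/ha/mm
Therefore the water-use efficiency = 24.9 kg/ha/mm.


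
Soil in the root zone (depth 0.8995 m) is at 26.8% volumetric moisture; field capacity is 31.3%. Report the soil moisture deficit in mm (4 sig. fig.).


Approach: apply the soil moisture deficit relation, SMD = (FC - theta)/100 * depth * 1000.
SMD = (31.3 - 26.8)/100 * 0.8995 * 1000 = 40.48 mm
Therefore the soil moisture deficit = 40.48 mm.


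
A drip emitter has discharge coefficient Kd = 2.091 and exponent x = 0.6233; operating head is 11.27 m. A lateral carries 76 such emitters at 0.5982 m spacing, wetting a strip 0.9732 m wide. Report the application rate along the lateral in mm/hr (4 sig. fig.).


Approach: apply the emitter equation with a lateral mass balance, q = Kd*h^x; Q = n*q; rate = Q/(n*spacing*width).
Step 1 — single emitter flow (q = Kd*h^x):
  q = 2.091 * 11.27^0.6233 = 9.46277 L/hr
Step 2 — total lateral flow: Q = 76 * 9.46277 = 719.170 L/hr
Step 3 — wetted area: A = 76 * 0.5982 * 0.9732 = 44.2448 m^2
Step 4 — application rate: Q/A = 719.170/44.2448 = 16.25 mm/hr
Therefore the application rate along the lateral = 16.25 mm/hr.


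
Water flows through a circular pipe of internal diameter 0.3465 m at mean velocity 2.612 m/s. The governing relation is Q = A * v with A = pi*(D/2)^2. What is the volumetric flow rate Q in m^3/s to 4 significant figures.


A = pi*(0.3465/2)^2 = 0.0942967 m^2
Q = 0.0942967 * 2.612 = 0.2463 m^3/s
Therefore the volumetric flow rate Q = 0.2463 m^3/s.


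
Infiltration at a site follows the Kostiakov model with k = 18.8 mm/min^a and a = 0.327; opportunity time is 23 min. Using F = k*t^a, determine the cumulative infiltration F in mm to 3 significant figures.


F = 18.8 * 23^0.327 = 52.4 mm
Therefore the cumulative infiltration F = 52.4 mm.


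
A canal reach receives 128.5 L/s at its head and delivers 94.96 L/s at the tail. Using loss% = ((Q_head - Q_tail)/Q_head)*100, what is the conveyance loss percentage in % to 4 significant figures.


loss = ((128.5 - 94.96)/128.5)*100 = 26.10 %
Therefore the conveyance loss percentage = 26.10 %.


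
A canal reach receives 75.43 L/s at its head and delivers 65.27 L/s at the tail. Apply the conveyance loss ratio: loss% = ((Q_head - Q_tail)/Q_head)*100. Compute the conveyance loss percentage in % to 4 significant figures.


loss = ((75.43 - 65.27)/75.43)*100 = 13.47 %
Therefore the conveyance loss percentage = 13.47 %.


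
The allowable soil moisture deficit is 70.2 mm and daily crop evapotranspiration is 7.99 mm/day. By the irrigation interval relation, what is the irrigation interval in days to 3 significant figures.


Approach: apply the irrigation interval relation, interval = SMD / ETc.
interval = 70.2 / 7.99 = 8.79 days
Therefore the irrigation interval = 8.79 days.


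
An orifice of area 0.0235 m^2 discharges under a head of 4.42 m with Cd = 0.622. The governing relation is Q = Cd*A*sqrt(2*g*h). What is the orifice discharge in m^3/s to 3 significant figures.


Q = 0.622 * 0.0235 * sqrt(2*9.81*4.42) = 0.136 m^3/s
Therefore the orifice discharge = 0.136 m^3/s.


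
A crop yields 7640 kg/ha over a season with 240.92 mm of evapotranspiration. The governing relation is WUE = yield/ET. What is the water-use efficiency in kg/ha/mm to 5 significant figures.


WUE = 7640 / 240.92 = 31.712 kg/ha/mm
Therefore the water-use efficiency = 31.712 kg/ha/mm.


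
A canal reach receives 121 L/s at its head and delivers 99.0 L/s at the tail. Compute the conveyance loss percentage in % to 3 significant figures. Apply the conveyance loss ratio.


Approach: apply the conveyance loss ratio, loss% = ((Q_head - Q_tail)/Q_head)*100.
loss = ((121 - 99.0)/121)*100 = 18.2 %
Therefore the conveyance loss percentage = 18.2 %.


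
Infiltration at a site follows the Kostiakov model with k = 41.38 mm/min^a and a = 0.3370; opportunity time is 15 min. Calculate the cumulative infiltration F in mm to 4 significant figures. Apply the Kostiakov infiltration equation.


Approach: apply the Kostiakov infiltration equation, F = k*t^a.
F = 41.38 * 15^0.3370 = 103.1 mm
Therefore the cumulative infiltration F = 103.1 mm.


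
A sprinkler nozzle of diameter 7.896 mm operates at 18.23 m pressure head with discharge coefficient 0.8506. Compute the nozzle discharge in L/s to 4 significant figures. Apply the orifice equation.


Approach: apply the orifice equation, Q = Cd*A*sqrt(2*g*h), A = pi*(d/2)^2.
A = pi*(7.896e-3/2)^2 = 4.89671e-05 m^2
Q = 0.8506 * 4.89671e-05 * sqrt(2*9.81*18.23) * 1000 = 0.7877 L/s
Therefore the nozzle discharge = 0.7877 L/s.


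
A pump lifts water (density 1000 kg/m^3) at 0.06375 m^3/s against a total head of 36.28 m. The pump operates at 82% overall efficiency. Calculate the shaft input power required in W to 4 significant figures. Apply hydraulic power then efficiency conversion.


Approach: apply hydraulic power then efficiency conversion, P = rho*g*Q*H; P_in = P/eta.
Step 1 — hydraulic power (P = rho*g*Q*H):
  P = 1000 * 9.81 * 0.06375 * 36.28 = 22689.1 W
Step 2 — input power: P_in = P/eta = 22689.1 / 0.82 = 27670 W
Therefore the shaft input power required = 27670 W.


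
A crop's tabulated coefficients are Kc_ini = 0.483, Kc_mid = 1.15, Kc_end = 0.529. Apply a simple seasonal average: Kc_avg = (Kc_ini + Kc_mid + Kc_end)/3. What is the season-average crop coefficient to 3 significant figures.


Kc_avg = (0.483 + 1.15 + 0.529)/3 = 0.721
Therefore the season-average crop coefficient = 0.721.


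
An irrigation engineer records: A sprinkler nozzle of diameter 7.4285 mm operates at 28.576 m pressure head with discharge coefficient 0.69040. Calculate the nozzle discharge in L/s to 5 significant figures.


Approach: apply the orifice equation, Q = Cd*A*sqrt(2*g*h), A = pi*(d/2)^2.
A = pi*(7.4285e-3/2)^2 = 4.334032e-05 m^2
Q = 0.69040 * 4.334032e-05 * sqrt(2*9.81*28.576) * 1000 = 0.70851 L/s
Therefore the nozzle discharge = 0.70851 L/s.


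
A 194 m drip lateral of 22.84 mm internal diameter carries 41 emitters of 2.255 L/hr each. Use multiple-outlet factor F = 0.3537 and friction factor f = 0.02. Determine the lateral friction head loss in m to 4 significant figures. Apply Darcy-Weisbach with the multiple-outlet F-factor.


Approach: apply Darcy-Weisbach with the multiple-outlet F-factor, Q = n*q/(3600*1000) m^3/s; v = Q/A; hf = F*f*(L/D)*(v^2/(2g)).
Q = 41*2.255/(3600*1000) = 2.56819e-05 m^3/s
A = pi*(22.84e-3/2)^2 = 4.09715e-04 m^2, so v = Q/A = 0.0626824 m/s
hf = 0.3537*0.02*(194/0.02284)*(0.0626824^2/(2*9.81)) = 0.01203 m
Therefore the lateral friction head loss = 0.01203 m.


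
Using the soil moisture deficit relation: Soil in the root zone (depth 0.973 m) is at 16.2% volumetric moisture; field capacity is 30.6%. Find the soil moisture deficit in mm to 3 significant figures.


Approach: apply the soil moisture deficit relation, SMD = (FC - theta)/100 * depth * 1000.
SMD = (30.6 - 16.2)/100 * 0.973 * 1000 = 140 mm
Therefore the soil moisture deficit = 140 mm.


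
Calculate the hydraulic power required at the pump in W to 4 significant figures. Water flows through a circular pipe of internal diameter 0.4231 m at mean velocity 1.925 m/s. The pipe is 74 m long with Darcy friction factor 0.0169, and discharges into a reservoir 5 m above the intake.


Approach: apply continuity + Darcy-Weisbach + hydraulic power, Q = A*v; hf = f*(L/D)*(v^2/(2g)); H = static + hf; P = rho*g*Q*H.
Step 1 — flow rate (continuity, Q = A*v):
  A = pi*(0.4231/2)^2 = 0.140597 m^2
  Q = 0.140597 * 1.925 = 0.270649 m^3/s
Step 2 — friction head loss (Darcy-Weisbach):
  hf = 0.0169 * (74/0.4231) * (1.925^2 / (2*9.81))
  hf = 0.558262 m
Step 3 — total head: H = 5 + 0.558262 = 5.55826 m
Step 4 — hydraulic power (P = rho*g*Q*H):
  P = 1000 * 9.81 * 0.270649 * 5.55826 = 14760 W
Therefore the hydraulic power required at the pump = 14760 W.


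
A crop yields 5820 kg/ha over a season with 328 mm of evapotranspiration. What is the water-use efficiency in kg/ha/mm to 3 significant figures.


Approach: apply the water-use efficiency ratio, WUE = yield/ET.
WUE = 5820 / 328 = 17.7 kg/ha/mm
Therefore the water-use efficiency = 17.7 kg/ha/mm.


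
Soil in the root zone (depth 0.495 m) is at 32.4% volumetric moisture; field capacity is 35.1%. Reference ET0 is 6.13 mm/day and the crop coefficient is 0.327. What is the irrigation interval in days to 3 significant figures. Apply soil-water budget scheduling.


Approach: apply soil-water budget scheduling, SMD = (FC-theta)/100*depth*1000; ETc = ET0*Kc; interval = SMD/ETc.
Step 1 — soil moisture deficit:
  SMD = (35.1 - 32.4)/100 * 0.495 * 1000 = 13.365 mm
Step 2 — daily crop ET (ETc = ET0*Kc):
  ETc = 6.13 * 0.327 = 2.0045 mm/day
Step 3 — irrigation interval (SMD/ETc):
  interval = 13.365 / 2.0045 = 6.67 days
Therefore the irrigation interval = 6.67 days.


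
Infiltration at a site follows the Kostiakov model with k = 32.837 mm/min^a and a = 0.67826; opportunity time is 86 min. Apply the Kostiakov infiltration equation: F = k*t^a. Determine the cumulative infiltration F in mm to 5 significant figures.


F = 32.837 * 86^0.67826 = 673.68 mm
Therefore the cumulative infiltration F = 673.68 mm.


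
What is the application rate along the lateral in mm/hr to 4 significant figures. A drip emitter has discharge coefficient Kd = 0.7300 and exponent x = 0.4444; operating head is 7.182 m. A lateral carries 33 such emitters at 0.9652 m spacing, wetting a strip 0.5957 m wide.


Approach: apply the emitter equation with a lateral mass balance, q = Kd*h^x; Q = n*q; rate = Q/(n*spacing*width).
Step 1 — single emitter flow (q = Kd*h^x):
  q = 0.7300 * 7.182^0.4444 = 1.75323 L/hr
Step 2 — total lateral flow: Q = 33 * 1.75323 = 57.8565 L/hr
Step 3 — wetted area: A = 33 * 0.9652 * 0.5957 = 18.9740 m^2
Step 4 — application rate: Q/A = 57.8565/18.9740 = 3.049 mm/hr
Therefore the application rate along the lateral = 3.049 mm/hr.


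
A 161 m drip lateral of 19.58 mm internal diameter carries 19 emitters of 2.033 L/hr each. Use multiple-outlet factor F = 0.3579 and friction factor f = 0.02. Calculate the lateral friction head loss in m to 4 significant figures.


Approach: apply Darcy-Weisbach with the multiple-outlet F-factor, Q = n*q/(3600*1000) m^3/s; v = Q/A; hf = F*f*(L/D)*(v^2/(2g)).
Q = 19*2.033/(3600*1000) = 1.07297e-05 m^3/s
A = pi*(19.58e-3/2)^2 = 3.01103e-04 m^2, so v = Q/A = 0.0356347 m/s
hf = 0.3579*0.02*(161/0.01958)*(0.0356347^2/(2*9.81)) = 0.003809 m
Therefore the lateral friction head loss = 0.003809 m.


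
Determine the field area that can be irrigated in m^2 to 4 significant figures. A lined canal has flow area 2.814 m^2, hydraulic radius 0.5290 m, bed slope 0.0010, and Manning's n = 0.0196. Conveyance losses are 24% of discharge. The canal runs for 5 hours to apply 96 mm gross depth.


Approach: apply Manning's equation with a conveyance and depth budget, Q = (1/n)*A*R^(2/3)*S^(1/2); Q_field = Q*(1-loss); Area = Q_field*t/(d/1000).
Step 1 — canal discharge (Manning's equation):
  Q = (1/0.0196) * 2.814 * 0.5290^(2/3) * 0.0010^(1/2) = 2.96965 m^3/s
Step 2 — delivered flow: Q_field = 2.96965*(1 - 24/100) = 2.25693 m^3/s
Step 3 — volume delivered: V = 2.25693 * 5*3600 = 40624.8 m^3
Step 4 — area served: A = V / (depth/1000) = 40624.8 / 0.096 = 423200 m^2
Therefore the field area that can be irrigated = 423200 m^2.


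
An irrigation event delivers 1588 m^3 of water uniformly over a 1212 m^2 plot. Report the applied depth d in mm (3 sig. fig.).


Approach: apply depth from volume over area, d = (V/A)*1000.
d = (1588 / 1212) * 1000 = 1310 mm
Therefore the applied depth d = 1310 mm.


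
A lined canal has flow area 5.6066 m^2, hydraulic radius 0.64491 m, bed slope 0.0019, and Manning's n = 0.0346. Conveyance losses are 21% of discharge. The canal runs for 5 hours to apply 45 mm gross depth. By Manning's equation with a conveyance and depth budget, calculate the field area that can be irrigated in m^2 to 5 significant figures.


Approach: apply Manning's equation with a conveyance and depth budget, Q = (1/n)*A*R^(2/3)*S^(1/2); Q_field = Q*(1-loss); Area = Q_field*t/(d/1000).
Step 1 — canal discharge (Manning's equation):
  Q = (1/0.0346) * 5.6066 * 0.64491^(2/3) * 0.0019^(1/2) = 5.272295 m^3/s
Step 2 — delivered flow: Q_field = 5.272295*(1 - 21/100) = 4.165113 m^3/s
Step 3 — volume delivered: V = 4.165113 * 5*3600 = 74972.03 m^3
Step 4 — area served: A = V / (depth/1000) = 74972.03 / 0.045 = 1666000 m^2
Therefore the field area that can be irrigated = 1666000 m^2.


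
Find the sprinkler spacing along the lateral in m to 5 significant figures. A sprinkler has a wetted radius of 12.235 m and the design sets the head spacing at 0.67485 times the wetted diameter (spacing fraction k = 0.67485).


Approach: apply the sprinkler spacing rule (spacing as a fraction of wetted diameter), S = k*(2*R).
S = 0.67485 * (2 * 12.235) = 16.514 m
Therefore the sprinkler spacing along the lateral = 16.514 m.


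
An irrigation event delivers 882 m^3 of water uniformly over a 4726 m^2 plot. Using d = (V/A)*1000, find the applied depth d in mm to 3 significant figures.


d = (882 / 4726) * 1000 = 187 mm
Therefore the applied depth d = 187 mm.


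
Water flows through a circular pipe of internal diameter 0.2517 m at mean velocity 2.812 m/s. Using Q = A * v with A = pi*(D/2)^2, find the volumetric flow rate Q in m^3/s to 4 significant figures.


A = pi*(0.2517/2)^2 = 0.0497572 m^2
Q = 0.0497572 * 2.812 = 0.1399 m^3/s
Therefore the volumetric flow rate Q = 0.1399 m^3/s.


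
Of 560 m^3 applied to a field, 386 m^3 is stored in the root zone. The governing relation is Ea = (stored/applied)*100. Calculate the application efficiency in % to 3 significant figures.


Ea = (386/560)*100 = 68.9 %
Therefore the application efficiency = 68.9 %.


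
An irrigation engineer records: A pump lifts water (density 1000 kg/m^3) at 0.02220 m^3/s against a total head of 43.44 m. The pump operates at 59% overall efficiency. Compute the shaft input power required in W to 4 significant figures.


Approach: apply hydraulic power then efficiency conversion, P = rho*g*Q*H; P_in = P/eta.
Step 1 — hydraulic power (P = rho*g*Q*H):
  P = 1000 * 9.81 * 0.02220 * 43.44 = 9460.45 W
Step 2 — input power: P_in = P/eta = 9460.45 / 0.59 = 16030 W
Therefore the shaft input power required = 16030 W.


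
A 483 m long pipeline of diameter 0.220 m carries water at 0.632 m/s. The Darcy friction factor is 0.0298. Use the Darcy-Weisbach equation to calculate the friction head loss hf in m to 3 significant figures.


Approach: apply the Darcy-Weisbach equation, hf = f*(L/D)*(v^2/(2g)).
hf = 0.0298 * (483/0.220) * (0.632^2 / (2*9.81))
hf = 1.33 m
Therefore the friction head loss hf = 1.33 m.


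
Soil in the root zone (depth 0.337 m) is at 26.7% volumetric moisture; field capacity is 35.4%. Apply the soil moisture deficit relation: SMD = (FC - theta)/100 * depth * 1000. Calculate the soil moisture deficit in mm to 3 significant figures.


SMD = (35.4 - 26.7)/100 * 0.337 * 1000 = 29.3 mm
Therefore the soil moisture deficit = 29.3 mm.
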